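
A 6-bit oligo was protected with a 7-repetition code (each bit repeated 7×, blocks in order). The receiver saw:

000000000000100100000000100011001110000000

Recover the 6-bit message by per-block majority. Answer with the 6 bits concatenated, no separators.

000010

Block 1 (0000000): 0 ones → 0
Block 2 (0000010): 1 one → 0
Block 3 (0100000): 1 one → 0
Block 4 (0001000): 1 one → 0
Block 5 (1100111): 5 ones → 1
Block 6 (0000000): 0 ones → 0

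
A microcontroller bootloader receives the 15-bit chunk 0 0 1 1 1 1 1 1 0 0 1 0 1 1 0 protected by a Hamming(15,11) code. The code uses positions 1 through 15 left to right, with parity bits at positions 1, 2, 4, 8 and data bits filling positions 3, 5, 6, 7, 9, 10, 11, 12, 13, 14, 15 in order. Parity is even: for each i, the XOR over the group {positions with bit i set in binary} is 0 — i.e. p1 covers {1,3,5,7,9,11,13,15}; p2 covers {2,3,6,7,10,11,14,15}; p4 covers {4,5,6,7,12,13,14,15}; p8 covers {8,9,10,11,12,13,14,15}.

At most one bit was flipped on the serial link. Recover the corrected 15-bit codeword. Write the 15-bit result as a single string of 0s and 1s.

000111110010110

s1 (pos 1,3,5,7,9,11,13,15): 0⊕1⊕1⊕1⊕0⊕1⊕1⊕0 = 1
s2 (pos 2,3,6,7,10,11,14,15): 0⊕1⊕1⊕1⊕0⊕1⊕1⊕0 = 1
s4 (pos 4,5,6,7,12,13,14,15): 1⊕1⊕1⊕1⊕0⊕1⊕1⊕0 = 0
s8 (pos 8,9,10,11,12,13,14,15): 1⊕0⊕0⊕1⊕0⊕1⊕1⊕0 = 0
Syndrome s8…s1 = 0011 → error at position 3.
Flip position 3: 001111110010110 → 000111110010110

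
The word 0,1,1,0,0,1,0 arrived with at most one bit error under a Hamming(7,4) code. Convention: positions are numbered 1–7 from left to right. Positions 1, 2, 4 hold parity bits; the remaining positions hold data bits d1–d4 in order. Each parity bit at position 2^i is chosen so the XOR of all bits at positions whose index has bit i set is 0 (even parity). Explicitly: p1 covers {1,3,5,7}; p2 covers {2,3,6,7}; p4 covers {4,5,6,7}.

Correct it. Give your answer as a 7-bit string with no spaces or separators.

0110011

s1 (pos 1,3,5,7): 0⊕1⊕0⊕0 = 1
s2 (pos 2,3,6,7): 1⊕1⊕1⊕0 = 1
s4 (pos 4,5,6,7): 0⊕0⊕1⊕0 = 1
Syndrome s4…s1 = 111 → error at position 7.
Flip position 7: 0110010 → 0110011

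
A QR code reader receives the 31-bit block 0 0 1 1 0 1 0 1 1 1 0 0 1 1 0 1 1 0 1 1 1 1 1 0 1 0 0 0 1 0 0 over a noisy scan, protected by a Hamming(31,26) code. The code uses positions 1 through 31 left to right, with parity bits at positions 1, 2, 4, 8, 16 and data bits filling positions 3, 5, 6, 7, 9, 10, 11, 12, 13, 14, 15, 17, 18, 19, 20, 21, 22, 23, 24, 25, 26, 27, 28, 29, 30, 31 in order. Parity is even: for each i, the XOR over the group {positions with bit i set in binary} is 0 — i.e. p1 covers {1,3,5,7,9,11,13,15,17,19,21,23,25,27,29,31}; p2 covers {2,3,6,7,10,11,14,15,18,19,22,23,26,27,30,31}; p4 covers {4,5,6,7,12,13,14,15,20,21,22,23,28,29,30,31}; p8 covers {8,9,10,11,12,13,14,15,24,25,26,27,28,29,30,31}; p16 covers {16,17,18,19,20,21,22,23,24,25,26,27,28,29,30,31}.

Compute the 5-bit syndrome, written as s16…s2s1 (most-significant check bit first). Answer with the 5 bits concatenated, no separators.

s1 (pos 1,3,5,7,9,11,13,15,17,19,21,23,25,27,29,31): 0⊕1⊕0⊕0⊕1⊕0⊕1⊕0⊕1⊕1⊕1⊕1⊕1⊕0⊕1⊕0 = 1
s2 (pos 2,3,6,7,10,11,14,15,18,19,22,23,26,27,30,31): 0⊕1⊕1⊕0⊕1⊕0⊕1⊕0⊕0⊕1⊕1⊕1⊕0⊕0⊕0⊕0 = 1
s4 (pos 4,5,6,7,12,13,14,15,20,21,22,23,28,29,30,31): 1⊕0⊕1⊕0⊕0⊕1⊕1⊕0⊕1⊕1⊕1⊕1⊕0⊕1⊕0⊕0 = 1
s8 (pos 8,9,10,11,12,13,14,15,24,25,26,27,28,29,30,31): 1⊕1⊕1⊕0⊕0⊕1⊕1⊕0⊕0⊕1⊕0⊕0⊕0⊕1⊕0⊕0 = 1
s16 (pos 16,17,18,19,20,21,22,23,24,25,26,27,28,29,30,31): 1⊕1⊕0⊕1⊕1⊕1⊕1⊕1⊕0⊕1⊕0⊕0⊕0⊕1⊕0⊕0 = 1
Syndrome s16…s1 = 11111 → error at position 31.

11111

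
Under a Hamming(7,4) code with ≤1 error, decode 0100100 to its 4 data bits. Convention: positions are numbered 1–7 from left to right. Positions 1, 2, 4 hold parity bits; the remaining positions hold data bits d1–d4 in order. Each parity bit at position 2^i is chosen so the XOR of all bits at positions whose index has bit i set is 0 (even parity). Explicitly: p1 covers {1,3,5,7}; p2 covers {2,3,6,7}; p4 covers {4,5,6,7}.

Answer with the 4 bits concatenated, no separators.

0101

s1 (pos 1,3,5,7): 0⊕0⊕1⊕0 = 1
s2 (pos 2,3,6,7): 1⊕0⊕0⊕0 = 1
s4 (pos 4,5,6,7): 0⊕1⊕0⊕0 = 1
Syndrome s4…s1 = 111 → error at position 7.
Flip position 7: 0100100 → 0100101
Read data bits from positions 3,5,6,7: 0101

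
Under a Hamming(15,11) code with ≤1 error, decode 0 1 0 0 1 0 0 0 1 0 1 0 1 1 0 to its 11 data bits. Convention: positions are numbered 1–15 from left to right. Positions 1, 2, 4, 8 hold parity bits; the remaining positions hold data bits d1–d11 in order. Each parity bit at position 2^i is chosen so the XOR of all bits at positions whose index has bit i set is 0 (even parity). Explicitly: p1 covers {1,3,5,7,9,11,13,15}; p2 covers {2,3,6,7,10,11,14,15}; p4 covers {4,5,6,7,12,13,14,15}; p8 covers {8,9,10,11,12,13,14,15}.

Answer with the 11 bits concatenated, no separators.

01101010110

s1 (pos 1,3,5,7,9,11,13,15): 0⊕0⊕1⊕0⊕1⊕1⊕1⊕0 = 0
s2 (pos 2,3,6,7,10,11,14,15): 1⊕0⊕0⊕0⊕0⊕1⊕1⊕0 = 1
s4 (pos 4,5,6,7,12,13,14,15): 0⊕1⊕0⊕0⊕0⊕1⊕1⊕0 = 1
s8 (pos 8,9,10,11,12,13,14,15): 0⊕1⊕0⊕1⊕0⊕1⊕1⊕0 = 0
Syndrome s8…s1 = 0110 → error at position 6.
Flip position 6: 010010001010110 → 010011001010110
Read data bits from positions 3,5,6,7,9,10,11,12,13,14,15: 01101010110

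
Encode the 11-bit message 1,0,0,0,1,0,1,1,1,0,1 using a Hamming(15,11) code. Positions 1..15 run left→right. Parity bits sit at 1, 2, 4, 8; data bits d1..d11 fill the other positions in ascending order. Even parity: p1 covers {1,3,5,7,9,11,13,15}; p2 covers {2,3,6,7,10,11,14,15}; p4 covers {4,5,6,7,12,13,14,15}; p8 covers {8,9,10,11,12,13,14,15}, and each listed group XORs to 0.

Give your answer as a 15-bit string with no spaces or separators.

111100011011101

Place data at non-parity positions: p1 p2 1 p4 0 0 0 p8 1 0 1 1 1 0 1
p1 (pos 1,3,5,7,9,11,13,15): XOR of data positions = 1⊕0⊕0⊕1⊕1⊕1⊕1 = 1
p2 (pos 2,3,6,7,10,11,14,15): XOR of data positions = 1⊕0⊕0⊕0⊕1⊕0⊕1 = 1
p4 (pos 4,5,6,7,12,13,14,15): XOR of data positions = 0⊕0⊕0⊕1⊕1⊕0⊕1 = 1
p8 (pos 8,9,10,11,12,13,14,15): XOR of data positions = 1⊕0⊕1⊕1⊕1⊕0⊕1 = 1
Codeword: 111100011011101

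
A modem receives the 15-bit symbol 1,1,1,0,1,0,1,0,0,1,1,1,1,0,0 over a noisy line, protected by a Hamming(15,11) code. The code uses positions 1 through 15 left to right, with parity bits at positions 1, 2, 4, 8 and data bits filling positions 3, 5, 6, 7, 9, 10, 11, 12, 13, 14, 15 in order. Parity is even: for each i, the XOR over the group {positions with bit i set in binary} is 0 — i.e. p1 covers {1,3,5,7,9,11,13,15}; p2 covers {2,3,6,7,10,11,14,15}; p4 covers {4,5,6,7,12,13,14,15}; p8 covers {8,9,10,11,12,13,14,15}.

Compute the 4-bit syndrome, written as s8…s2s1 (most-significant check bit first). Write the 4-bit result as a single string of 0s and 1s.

0010

s1 (pos 1,3,5,7,9,11,13,15): 1⊕1⊕1⊕1⊕0⊕1⊕1⊕0 = 0
s2 (pos 2,3,6,7,10,11,14,15): 1⊕1⊕0⊕1⊕1⊕1⊕0⊕0 = 1
s4 (pos 4,5,6,7,12,13,14,15): 0⊕1⊕0⊕1⊕1⊕1⊕0⊕0 = 0
s8 (pos 8,9,10,11,12,13,14,15): 0⊕0⊕1⊕1⊕1⊕1⊕0⊕0 = 0
Syndrome s8…s1 = 0010 → error at position 2.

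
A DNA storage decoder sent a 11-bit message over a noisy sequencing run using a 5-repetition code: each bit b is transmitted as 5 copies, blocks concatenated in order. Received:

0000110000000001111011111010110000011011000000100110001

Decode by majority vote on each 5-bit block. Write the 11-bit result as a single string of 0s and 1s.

Block 1 (00001): 1 one → 0
Block 2 (10000): 1 one → 0
Block 3 (00000): 0 ones → 0
Block 4 (11110): 4 ones → 1
Block 5 (11111): 5 ones → 1
Block 6 (01011): 3 ones → 1
Block 7 (00000): 0 ones → 0
Block 8 (11011): 4 ones → 1
Block 9 (00000): 0 ones → 0
Block 10 (01001): 2 ones → 0
Block 11 (10001): 2 ones → 0

00011101000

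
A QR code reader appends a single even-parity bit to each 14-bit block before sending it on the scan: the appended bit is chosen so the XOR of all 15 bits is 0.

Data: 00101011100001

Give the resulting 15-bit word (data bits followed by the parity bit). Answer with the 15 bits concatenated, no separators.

001010111000010

XOR of the 14 data bits: 0⊕0⊕1⊕0⊕1⊕0⊕1⊕1⊕1⊕0⊕0⊕0⊕0⊕1 = 0
Parity bit = 0 (so all 15 bits XOR to 0).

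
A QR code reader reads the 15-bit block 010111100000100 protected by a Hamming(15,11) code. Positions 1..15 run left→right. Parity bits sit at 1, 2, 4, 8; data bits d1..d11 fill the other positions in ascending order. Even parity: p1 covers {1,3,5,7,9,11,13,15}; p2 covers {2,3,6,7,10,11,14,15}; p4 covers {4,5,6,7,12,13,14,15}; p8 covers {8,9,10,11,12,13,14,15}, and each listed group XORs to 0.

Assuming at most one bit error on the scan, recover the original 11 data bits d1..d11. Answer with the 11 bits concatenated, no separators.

s1 (pos 1,3,5,7,9,11,13,15): 0⊕0⊕1⊕1⊕0⊕0⊕1⊕0 = 1
s2 (pos 2,3,6,7,10,11,14,15): 1⊕0⊕1⊕1⊕0⊕0⊕0⊕0 = 1
s4 (pos 4,5,6,7,12,13,14,15): 1⊕1⊕1⊕1⊕0⊕1⊕0⊕0 = 1
s8 (pos 8,9,10,11,12,13,14,15): 0⊕0⊕0⊕0⊕0⊕1⊕0⊕0 = 1
Syndrome s8…s1 = 1111 → error at position 15.
Flip position 15: 010111100000100 → 010111100000101
Read data bits from positions 3,5,6,7,9,10,11,12,13,14,15: 01110000101

01110000101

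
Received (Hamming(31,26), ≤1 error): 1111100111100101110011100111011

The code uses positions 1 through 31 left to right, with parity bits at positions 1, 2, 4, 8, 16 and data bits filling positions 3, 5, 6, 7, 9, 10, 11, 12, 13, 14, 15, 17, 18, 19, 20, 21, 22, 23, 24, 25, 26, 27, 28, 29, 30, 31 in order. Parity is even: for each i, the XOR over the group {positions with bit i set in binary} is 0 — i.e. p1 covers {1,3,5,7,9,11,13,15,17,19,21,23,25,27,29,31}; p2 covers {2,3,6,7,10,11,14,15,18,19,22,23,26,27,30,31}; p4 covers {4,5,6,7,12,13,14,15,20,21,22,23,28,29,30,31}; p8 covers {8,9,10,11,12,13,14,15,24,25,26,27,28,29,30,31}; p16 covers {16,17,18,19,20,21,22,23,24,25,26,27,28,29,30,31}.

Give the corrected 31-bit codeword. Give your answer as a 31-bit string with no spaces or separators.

s1 (pos 1,3,5,7,9,11,13,15,17,19,21,23,25,27,29,31): 1⊕1⊕1⊕0⊕1⊕1⊕0⊕0⊕1⊕0⊕1⊕1⊕0⊕1⊕0⊕1 = 0
s2 (pos 2,3,6,7,10,11,14,15,18,19,22,23,26,27,30,31): 1⊕1⊕0⊕0⊕1⊕1⊕1⊕0⊕1⊕0⊕1⊕1⊕1⊕1⊕1⊕1 = 0
s4 (pos 4,5,6,7,12,13,14,15,20,21,22,23,28,29,30,31): 1⊕1⊕0⊕0⊕0⊕0⊕1⊕0⊕0⊕1⊕1⊕1⊕1⊕0⊕1⊕1 = 1
s8 (pos 8,9,10,11,12,13,14,15,24,25,26,27,28,29,30,31): 1⊕1⊕1⊕1⊕0⊕0⊕1⊕0⊕0⊕0⊕1⊕1⊕1⊕0⊕1⊕1 = 0
s16 (pos 16,17,18,19,20,21,22,23,24,25,26,27,28,29,30,31): 1⊕1⊕1⊕0⊕0⊕1⊕1⊕1⊕0⊕0⊕1⊕1⊕1⊕0⊕1⊕1 = 1
Syndrome s16…s1 = 10100 → error at position 20.
Flip position 20: 1111100111100101110011100111011 → 1111100111100101110111100111011

1111100111100101110111100111011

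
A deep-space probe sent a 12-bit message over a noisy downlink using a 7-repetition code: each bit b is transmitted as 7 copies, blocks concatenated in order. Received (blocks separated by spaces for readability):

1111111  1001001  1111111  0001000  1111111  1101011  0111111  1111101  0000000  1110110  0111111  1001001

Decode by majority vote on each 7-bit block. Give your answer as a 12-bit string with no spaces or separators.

Block 1 (1111111): 7 ones → 1
Block 2 (1001001): 3 ones → 0
Block 3 (1111111): 7 ones → 1
Block 4 (0001000): 1 one → 0
Block 5 (1111111): 7 ones → 1
Block 6 (1101011): 5 ones → 1
Block 7 (0111111): 6 ones → 1
Block 8 (1111101): 6 ones → 1
Block 9 (0000000): 0 ones → 0
Block 10 (1110110): 5 ones → 1
Block 11 (0111111): 6 ones → 1
Block 12 (1001001): 3 ones → 0

101011110110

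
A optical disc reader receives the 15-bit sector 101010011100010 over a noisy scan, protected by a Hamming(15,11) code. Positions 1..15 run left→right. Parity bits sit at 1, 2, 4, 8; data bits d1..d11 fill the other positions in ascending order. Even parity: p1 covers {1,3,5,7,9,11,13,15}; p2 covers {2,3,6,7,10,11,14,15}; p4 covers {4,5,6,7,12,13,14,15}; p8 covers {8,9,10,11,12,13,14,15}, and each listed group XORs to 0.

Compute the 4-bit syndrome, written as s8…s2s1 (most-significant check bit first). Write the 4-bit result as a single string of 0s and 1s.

s1 (pos 1,3,5,7,9,11,13,15): 1⊕1⊕1⊕0⊕1⊕0⊕0⊕0 = 0
s2 (pos 2,3,6,7,10,11,14,15): 0⊕1⊕0⊕0⊕1⊕0⊕1⊕0 = 1
s4 (pos 4,5,6,7,12,13,14,15): 0⊕1⊕0⊕0⊕0⊕0⊕1⊕0 = 0
s8 (pos 8,9,10,11,12,13,14,15): 1⊕1⊕1⊕0⊕0⊕0⊕1⊕0 = 0
Syndrome s8…s1 = 0010 → error at position 2.

0010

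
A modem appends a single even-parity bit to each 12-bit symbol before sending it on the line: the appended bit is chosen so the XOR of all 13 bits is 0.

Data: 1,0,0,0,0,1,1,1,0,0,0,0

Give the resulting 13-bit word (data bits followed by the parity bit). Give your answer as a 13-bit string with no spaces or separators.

XOR of the 12 data bits: 1⊕0⊕0⊕0⊕0⊕1⊕1⊕1⊕0⊕0⊕0⊕0 = 0
Parity bit = 0 (so all 13 bits XOR to 0).

1000011100000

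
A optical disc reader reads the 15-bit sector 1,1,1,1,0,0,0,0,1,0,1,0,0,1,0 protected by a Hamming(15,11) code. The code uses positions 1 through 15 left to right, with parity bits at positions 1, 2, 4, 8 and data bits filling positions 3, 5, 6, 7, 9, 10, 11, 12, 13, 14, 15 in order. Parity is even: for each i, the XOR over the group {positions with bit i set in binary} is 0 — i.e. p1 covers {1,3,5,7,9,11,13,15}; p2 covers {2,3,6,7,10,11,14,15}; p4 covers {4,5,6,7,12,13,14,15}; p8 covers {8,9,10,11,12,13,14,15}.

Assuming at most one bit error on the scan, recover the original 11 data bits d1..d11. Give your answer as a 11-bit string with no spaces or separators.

s1 (pos 1,3,5,7,9,11,13,15): 1⊕1⊕0⊕0⊕1⊕1⊕0⊕0 = 0
s2 (pos 2,3,6,7,10,11,14,15): 1⊕1⊕0⊕0⊕0⊕1⊕1⊕0 = 0
s4 (pos 4,5,6,7,12,13,14,15): 1⊕0⊕0⊕0⊕0⊕0⊕1⊕0 = 0
s8 (pos 8,9,10,11,12,13,14,15): 0⊕1⊕0⊕1⊕0⊕0⊕1⊕0 = 1
Syndrome s8…s1 = 1000 → error at position 8.
Flip position 8: 111100001010010 → 111100011010010
Read data bits from positions 3,5,6,7,9,10,11,12,13,14,15: 10001010010

10001010010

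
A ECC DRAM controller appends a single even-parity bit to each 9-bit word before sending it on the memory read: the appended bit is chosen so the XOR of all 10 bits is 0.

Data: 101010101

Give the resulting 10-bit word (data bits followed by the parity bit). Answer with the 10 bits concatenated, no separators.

XOR of the 9 data bits: 1⊕0⊕1⊕0⊕1⊕0⊕1⊕0⊕1 = 1
Parity bit = 1 (so all 10 bits XOR to 0).

1010101011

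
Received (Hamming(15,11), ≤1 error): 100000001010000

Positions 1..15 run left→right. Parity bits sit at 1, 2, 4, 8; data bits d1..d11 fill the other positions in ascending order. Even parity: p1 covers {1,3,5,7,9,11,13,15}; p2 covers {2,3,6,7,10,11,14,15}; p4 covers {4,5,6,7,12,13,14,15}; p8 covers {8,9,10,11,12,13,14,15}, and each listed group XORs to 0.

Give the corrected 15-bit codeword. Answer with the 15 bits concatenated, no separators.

101000001010000

s1 (pos 1,3,5,7,9,11,13,15): 1⊕0⊕0⊕0⊕1⊕1⊕0⊕0 = 1
s2 (pos 2,3,6,7,10,11,14,15): 0⊕0⊕0⊕0⊕0⊕1⊕0⊕0 = 1
s4 (pos 4,5,6,7,12,13,14,15): 0⊕0⊕0⊕0⊕0⊕0⊕0⊕0 = 0
s8 (pos 8,9,10,11,12,13,14,15): 0⊕1⊕0⊕1⊕0⊕0⊕0⊕0 = 0
Syndrome s8…s1 = 0011 → error at position 3.
Flip position 3: 100000001010000 → 101000001010000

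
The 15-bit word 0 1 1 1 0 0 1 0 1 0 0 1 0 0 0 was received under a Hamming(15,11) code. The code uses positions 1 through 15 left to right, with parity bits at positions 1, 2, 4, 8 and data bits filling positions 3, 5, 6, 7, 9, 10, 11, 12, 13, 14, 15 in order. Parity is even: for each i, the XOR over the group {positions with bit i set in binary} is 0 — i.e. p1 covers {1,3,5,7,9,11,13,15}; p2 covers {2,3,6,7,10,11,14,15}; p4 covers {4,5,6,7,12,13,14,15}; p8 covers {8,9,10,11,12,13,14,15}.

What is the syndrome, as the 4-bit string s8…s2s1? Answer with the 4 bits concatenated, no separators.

s1 (pos 1,3,5,7,9,11,13,15): 0⊕1⊕0⊕1⊕1⊕0⊕0⊕0 = 1
s2 (pos 2,3,6,7,10,11,14,15): 1⊕1⊕0⊕1⊕0⊕0⊕0⊕0 = 1
s4 (pos 4,5,6,7,12,13,14,15): 1⊕0⊕0⊕1⊕1⊕0⊕0⊕0 = 1
s8 (pos 8,9,10,11,12,13,14,15): 0⊕1⊕0⊕0⊕1⊕0⊕0⊕0 = 0
Syndrome s8…s1 = 0111 → error at position 7.

0111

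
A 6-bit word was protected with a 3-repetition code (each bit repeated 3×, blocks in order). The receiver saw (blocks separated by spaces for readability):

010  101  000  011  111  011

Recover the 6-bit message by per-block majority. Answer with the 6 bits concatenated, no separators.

Block 1 (010): 1 one → 0
Block 2 (101): 2 ones → 1
Block 3 (000): 0 ones → 0
Block 4 (011): 2 ones → 1
Block 5 (111): 3 ones → 1
Block 6 (011): 2 ones → 1

010111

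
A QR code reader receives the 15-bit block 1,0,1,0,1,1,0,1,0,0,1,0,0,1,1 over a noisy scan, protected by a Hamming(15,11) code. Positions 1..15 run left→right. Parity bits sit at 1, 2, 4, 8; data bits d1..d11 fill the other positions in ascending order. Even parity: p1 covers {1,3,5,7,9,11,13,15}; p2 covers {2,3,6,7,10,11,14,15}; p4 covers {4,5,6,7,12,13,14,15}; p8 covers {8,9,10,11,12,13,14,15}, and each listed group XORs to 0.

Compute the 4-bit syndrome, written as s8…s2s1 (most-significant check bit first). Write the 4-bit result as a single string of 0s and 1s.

0011

s1 (pos 1,3,5,7,9,11,13,15): 1⊕1⊕1⊕0⊕0⊕1⊕0⊕1 = 1
s2 (pos 2,3,6,7,10,11,14,15): 0⊕1⊕1⊕0⊕0⊕1⊕1⊕1 = 1
s4 (pos 4,5,6,7,12,13,14,15): 0⊕1⊕1⊕0⊕0⊕0⊕1⊕1 = 0
s8 (pos 8,9,10,11,12,13,14,15): 1⊕0⊕0⊕1⊕0⊕0⊕1⊕1 = 0
Syndrome s8…s1 = 0011 → error at position 3.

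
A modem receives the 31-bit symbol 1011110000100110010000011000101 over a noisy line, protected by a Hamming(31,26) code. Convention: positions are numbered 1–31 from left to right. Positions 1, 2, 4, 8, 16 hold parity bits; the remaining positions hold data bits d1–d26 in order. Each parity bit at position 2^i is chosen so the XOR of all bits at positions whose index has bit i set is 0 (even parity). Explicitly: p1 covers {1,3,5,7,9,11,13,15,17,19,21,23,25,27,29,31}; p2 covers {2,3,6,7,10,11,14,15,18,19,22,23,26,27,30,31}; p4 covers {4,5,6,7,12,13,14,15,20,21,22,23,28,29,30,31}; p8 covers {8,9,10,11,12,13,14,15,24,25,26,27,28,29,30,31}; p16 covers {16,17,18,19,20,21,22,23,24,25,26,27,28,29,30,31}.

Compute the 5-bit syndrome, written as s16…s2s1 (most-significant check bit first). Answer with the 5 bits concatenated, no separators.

s1 (pos 1,3,5,7,9,11,13,15,17,19,21,23,25,27,29,31): 1⊕1⊕1⊕0⊕0⊕1⊕0⊕1⊕0⊕0⊕0⊕0⊕1⊕0⊕1⊕1 = 0
s2 (pos 2,3,6,7,10,11,14,15,18,19,22,23,26,27,30,31): 0⊕1⊕1⊕0⊕0⊕1⊕1⊕1⊕1⊕0⊕0⊕0⊕0⊕0⊕0⊕1 = 1
s4 (pos 4,5,6,7,12,13,14,15,20,21,22,23,28,29,30,31): 1⊕1⊕1⊕0⊕0⊕0⊕1⊕1⊕0⊕0⊕0⊕0⊕0⊕1⊕0⊕1 = 1
s8 (pos 8,9,10,11,12,13,14,15,24,25,26,27,28,29,30,31): 0⊕0⊕0⊕1⊕0⊕0⊕1⊕1⊕1⊕1⊕0⊕0⊕0⊕1⊕0⊕1 = 1
s16 (pos 16,17,18,19,20,21,22,23,24,25,26,27,28,29,30,31): 0⊕0⊕1⊕0⊕0⊕0⊕0⊕0⊕1⊕1⊕0⊕0⊕0⊕1⊕0⊕1 = 1
Syndrome s16…s1 = 11110 → error at position 30.

11110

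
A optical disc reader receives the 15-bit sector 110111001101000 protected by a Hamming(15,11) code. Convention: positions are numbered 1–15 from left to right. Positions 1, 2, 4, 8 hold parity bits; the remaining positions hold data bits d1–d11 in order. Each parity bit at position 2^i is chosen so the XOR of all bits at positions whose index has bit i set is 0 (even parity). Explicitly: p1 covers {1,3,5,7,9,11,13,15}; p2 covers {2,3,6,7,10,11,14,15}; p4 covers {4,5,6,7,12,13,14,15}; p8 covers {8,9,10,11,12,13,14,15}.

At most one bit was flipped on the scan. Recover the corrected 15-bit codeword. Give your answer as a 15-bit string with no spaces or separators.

110111001111000

s1 (pos 1,3,5,7,9,11,13,15): 1⊕0⊕1⊕0⊕1⊕0⊕0⊕0 = 1
s2 (pos 2,3,6,7,10,11,14,15): 1⊕0⊕1⊕0⊕1⊕0⊕0⊕0 = 1
s4 (pos 4,5,6,7,12,13,14,15): 1⊕1⊕1⊕0⊕1⊕0⊕0⊕0 = 0
s8 (pos 8,9,10,11,12,13,14,15): 0⊕1⊕1⊕0⊕1⊕0⊕0⊕0 = 1
Syndrome s8…s1 = 1011 → error at position 11.
Flip position 11: 110111001101000 → 110111001111000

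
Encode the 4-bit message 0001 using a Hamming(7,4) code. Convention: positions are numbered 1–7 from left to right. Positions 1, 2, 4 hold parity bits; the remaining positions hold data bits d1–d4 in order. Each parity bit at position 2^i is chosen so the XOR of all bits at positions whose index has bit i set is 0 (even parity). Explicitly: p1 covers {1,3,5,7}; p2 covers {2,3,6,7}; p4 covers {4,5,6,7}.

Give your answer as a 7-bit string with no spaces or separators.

1101001

Place data at non-parity positions: p1 p2 0 p4 0 0 1
p1 (pos 1,3,5,7): XOR of data positions = 0⊕0⊕1 = 1
p2 (pos 2,3,6,7): XOR of data positions = 0⊕0⊕1 = 1
p4 (pos 4,5,6,7): XOR of data positions = 0⊕0⊕1 = 1
Codeword: 1101001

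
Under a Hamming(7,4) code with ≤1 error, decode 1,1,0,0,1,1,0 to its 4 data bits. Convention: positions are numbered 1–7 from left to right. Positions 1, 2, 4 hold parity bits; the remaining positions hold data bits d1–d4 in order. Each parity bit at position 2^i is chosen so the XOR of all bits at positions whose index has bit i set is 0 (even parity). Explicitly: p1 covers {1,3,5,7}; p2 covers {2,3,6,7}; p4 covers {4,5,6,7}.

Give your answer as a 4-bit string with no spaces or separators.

s1 (pos 1,3,5,7): 1⊕0⊕1⊕0 = 0
s2 (pos 2,3,6,7): 1⊕0⊕1⊕0 = 0
s4 (pos 4,5,6,7): 0⊕1⊕1⊕0 = 0
Syndrome s4…s1 = 000 → no error.
Read data bits from positions 3,5,6,7: 0110

0110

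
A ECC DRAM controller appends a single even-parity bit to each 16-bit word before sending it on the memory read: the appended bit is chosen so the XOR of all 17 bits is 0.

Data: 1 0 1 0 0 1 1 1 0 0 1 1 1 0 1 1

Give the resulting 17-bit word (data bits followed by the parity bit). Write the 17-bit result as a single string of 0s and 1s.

XOR of the 16 data bits: 1⊕0⊕1⊕0⊕0⊕1⊕1⊕1⊕0⊕0⊕1⊕1⊕1⊕0⊕1⊕1 = 0
Parity bit = 0 (so all 17 bits XOR to 0).

10100111001110110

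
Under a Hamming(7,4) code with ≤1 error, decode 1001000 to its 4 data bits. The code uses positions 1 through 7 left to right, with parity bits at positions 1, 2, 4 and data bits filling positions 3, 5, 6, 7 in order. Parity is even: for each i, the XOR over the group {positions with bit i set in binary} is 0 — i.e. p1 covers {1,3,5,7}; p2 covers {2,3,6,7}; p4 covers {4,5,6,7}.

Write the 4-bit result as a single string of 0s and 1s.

s1 (pos 1,3,5,7): 1⊕0⊕0⊕0 = 1
s2 (pos 2,3,6,7): 0⊕0⊕0⊕0 = 0
s4 (pos 4,5,6,7): 1⊕0⊕0⊕0 = 1
Syndrome s4…s1 = 101 → error at position 5.
Flip position 5: 1001000 → 1001100
Read data bits from positions 3,5,6,7: 0100

0100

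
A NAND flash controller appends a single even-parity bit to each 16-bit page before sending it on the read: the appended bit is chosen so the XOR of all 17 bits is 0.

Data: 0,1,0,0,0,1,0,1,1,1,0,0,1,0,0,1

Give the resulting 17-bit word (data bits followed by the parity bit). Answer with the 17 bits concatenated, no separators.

XOR of the 16 data bits: 0⊕1⊕0⊕0⊕0⊕1⊕0⊕1⊕1⊕1⊕0⊕0⊕1⊕0⊕0⊕1 = 1
Parity bit = 1 (so all 17 bits XOR to 0).

01000101110010011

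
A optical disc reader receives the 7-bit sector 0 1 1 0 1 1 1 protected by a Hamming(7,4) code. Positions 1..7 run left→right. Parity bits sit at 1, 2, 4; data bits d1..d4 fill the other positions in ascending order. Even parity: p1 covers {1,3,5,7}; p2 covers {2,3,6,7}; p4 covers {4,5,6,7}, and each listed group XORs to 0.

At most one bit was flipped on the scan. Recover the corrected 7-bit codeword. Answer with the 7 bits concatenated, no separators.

0110011

s1 (pos 1,3,5,7): 0⊕1⊕1⊕1 = 1
s2 (pos 2,3,6,7): 1⊕1⊕1⊕1 = 0
s4 (pos 4,5,6,7): 0⊕1⊕1⊕1 = 1
Syndrome s4…s1 = 101 → error at position 5.
Flip position 5: 0110111 → 0110011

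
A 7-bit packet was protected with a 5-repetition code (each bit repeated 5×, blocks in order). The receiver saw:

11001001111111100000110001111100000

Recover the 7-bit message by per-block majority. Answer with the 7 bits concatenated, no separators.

Block 1 (11001): 3 ones → 1
Block 2 (00111): 3 ones → 1
Block 3 (11111): 5 ones → 1
Block 4 (00000): 0 ones → 0
Block 5 (11000): 2 ones → 0
Block 6 (11111): 5 ones → 1
Block 7 (00000): 0 ones → 0

1110010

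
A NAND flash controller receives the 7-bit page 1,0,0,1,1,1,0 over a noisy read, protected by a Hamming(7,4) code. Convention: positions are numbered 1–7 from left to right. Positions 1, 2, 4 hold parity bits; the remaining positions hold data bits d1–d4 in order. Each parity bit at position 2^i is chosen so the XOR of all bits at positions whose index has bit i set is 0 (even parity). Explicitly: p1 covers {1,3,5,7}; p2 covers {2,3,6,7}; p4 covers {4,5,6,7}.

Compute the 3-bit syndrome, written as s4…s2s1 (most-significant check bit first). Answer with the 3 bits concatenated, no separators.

110

s1 (pos 1,3,5,7): 1⊕0⊕1⊕0 = 0
s2 (pos 2,3,6,7): 0⊕0⊕1⊕0 = 1
s4 (pos 4,5,6,7): 1⊕1⊕1⊕0 = 1
Syndrome s4…s1 = 110 → error at position 6.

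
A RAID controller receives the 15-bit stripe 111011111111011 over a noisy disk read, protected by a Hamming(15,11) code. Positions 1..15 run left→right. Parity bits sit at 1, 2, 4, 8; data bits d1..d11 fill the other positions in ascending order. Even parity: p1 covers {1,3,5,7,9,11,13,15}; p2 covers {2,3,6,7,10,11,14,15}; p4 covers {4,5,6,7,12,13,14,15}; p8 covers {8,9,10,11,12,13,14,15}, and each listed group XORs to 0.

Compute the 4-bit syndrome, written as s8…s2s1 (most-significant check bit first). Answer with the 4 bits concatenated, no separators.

s1 (pos 1,3,5,7,9,11,13,15): 1⊕1⊕1⊕1⊕1⊕1⊕0⊕1 = 1
s2 (pos 2,3,6,7,10,11,14,15): 1⊕1⊕1⊕1⊕1⊕1⊕1⊕1 = 0
s4 (pos 4,5,6,7,12,13,14,15): 0⊕1⊕1⊕1⊕1⊕0⊕1⊕1 = 0
s8 (pos 8,9,10,11,12,13,14,15): 1⊕1⊕1⊕1⊕1⊕0⊕1⊕1 = 1
Syndrome s8…s1 = 1001 → error at position 9.

1001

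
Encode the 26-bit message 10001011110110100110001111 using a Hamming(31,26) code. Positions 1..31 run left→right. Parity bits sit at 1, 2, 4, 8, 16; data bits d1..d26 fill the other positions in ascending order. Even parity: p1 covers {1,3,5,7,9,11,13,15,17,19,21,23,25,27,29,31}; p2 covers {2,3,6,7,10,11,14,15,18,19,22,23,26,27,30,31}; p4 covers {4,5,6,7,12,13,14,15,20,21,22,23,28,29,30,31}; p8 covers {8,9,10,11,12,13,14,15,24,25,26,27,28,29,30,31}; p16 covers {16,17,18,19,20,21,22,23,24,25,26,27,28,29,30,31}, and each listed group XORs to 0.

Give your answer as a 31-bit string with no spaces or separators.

0111000010111101110100110001111

Place data at non-parity positions: p1 p2 1 p4 0 0 0 p8 1 0 1 1 1 1 0 p16 1 1 0 1 0 0 1 1 0 0 0 1 1 1 1
p1 (pos 1,3,5,7,9,11,13,15,17,19,21,23,25,27,29,31): XOR of data positions = 1⊕0⊕0⊕1⊕1⊕1⊕0⊕1⊕0⊕0⊕1⊕0⊕0⊕1⊕1 = 0
p2 (pos 2,3,6,7,10,11,14,15,18,19,22,23,26,27,30,31): XOR of data positions = 1⊕0⊕0⊕0⊕1⊕1⊕0⊕1⊕0⊕0⊕1⊕0⊕0⊕1⊕1 = 1
p4 (pos 4,5,6,7,12,13,14,15,20,21,22,23,28,29,30,31): XOR of data positions = 0⊕0⊕0⊕1⊕1⊕1⊕0⊕1⊕0⊕0⊕1⊕1⊕1⊕1⊕1 = 1
p8 (pos 8,9,10,11,12,13,14,15,24,25,26,27,28,29,30,31): XOR of data positions = 1⊕0⊕1⊕1⊕1⊕1⊕0⊕1⊕0⊕0⊕0⊕1⊕1⊕1⊕1 = 0
p16 (pos 16,17,18,19,20,21,22,23,24,25,26,27,28,29,30,31): XOR of data positions = 1⊕1⊕0⊕1⊕0⊕0⊕1⊕1⊕0⊕0⊕0⊕1⊕1⊕1⊕1 = 1
Codeword: 0111000010111101110100110001111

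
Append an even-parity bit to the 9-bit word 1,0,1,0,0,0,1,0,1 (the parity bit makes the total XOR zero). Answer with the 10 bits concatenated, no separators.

1010001010

XOR of the 9 data bits: 1⊕0⊕1⊕0⊕0⊕0⊕1⊕0⊕1 = 0
Parity bit = 0 (so all 10 bits XOR to 0).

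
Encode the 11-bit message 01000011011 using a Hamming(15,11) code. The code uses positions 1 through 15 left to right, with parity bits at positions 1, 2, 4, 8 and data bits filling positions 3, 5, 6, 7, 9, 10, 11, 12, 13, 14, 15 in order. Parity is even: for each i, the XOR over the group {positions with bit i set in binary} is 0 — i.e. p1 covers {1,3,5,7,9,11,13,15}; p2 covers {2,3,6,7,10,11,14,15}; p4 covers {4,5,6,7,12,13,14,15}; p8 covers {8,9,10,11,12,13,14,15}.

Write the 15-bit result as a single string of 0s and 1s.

Place data at non-parity positions: p1 p2 0 p4 1 0 0 p8 0 0 1 1 0 1 1
p1 (pos 1,3,5,7,9,11,13,15): XOR of data positions = 0⊕1⊕0⊕0⊕1⊕0⊕1 = 1
p2 (pos 2,3,6,7,10,11,14,15): XOR of data positions = 0⊕0⊕0⊕0⊕1⊕1⊕1 = 1
p4 (pos 4,5,6,7,12,13,14,15): XOR of data positions = 1⊕0⊕0⊕1⊕0⊕1⊕1 = 0
p8 (pos 8,9,10,11,12,13,14,15): XOR of data positions = 0⊕0⊕1⊕1⊕0⊕1⊕1 = 0
Codeword: 110010000011011

110010000011011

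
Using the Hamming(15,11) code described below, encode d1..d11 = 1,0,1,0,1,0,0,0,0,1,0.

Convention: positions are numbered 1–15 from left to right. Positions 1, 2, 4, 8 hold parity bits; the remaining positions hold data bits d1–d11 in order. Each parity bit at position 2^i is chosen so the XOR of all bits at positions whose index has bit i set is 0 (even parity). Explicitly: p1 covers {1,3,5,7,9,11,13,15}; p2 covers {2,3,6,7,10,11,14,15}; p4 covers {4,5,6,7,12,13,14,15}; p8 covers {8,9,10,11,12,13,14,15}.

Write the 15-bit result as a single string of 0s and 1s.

011001001000010

Place data at non-parity positions: p1 p2 1 p4 0 1 0 p8 1 0 0 0 0 1 0
p1 (pos 1,3,5,7,9,11,13,15): XOR of data positions = 1⊕0⊕0⊕1⊕0⊕0⊕0 = 0
p2 (pos 2,3,6,7,10,11,14,15): XOR of data positions = 1⊕1⊕0⊕0⊕0⊕1⊕0 = 1
p4 (pos 4,5,6,7,12,13,14,15): XOR of data positions = 0⊕1⊕0⊕0⊕0⊕1⊕0 = 0
p8 (pos 8,9,10,11,12,13,14,15): XOR of data positions = 1⊕0⊕0⊕0⊕0⊕1⊕0 = 0
Codeword: 011001001000010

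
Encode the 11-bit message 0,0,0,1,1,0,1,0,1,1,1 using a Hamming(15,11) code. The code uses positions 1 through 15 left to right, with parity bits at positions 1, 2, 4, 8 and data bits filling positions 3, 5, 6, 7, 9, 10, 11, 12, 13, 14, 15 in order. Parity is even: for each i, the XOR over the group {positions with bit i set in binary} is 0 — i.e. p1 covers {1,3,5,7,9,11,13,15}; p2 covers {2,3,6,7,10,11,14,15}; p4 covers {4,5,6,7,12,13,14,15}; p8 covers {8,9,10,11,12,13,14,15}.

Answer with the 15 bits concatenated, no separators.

100000111010111

Place data at non-parity positions: p1 p2 0 p4 0 0 1 p8 1 0 1 0 1 1 1
p1 (pos 1,3,5,7,9,11,13,15): XOR of data positions = 0⊕0⊕1⊕1⊕1⊕1⊕1 = 1
p2 (pos 2,3,6,7,10,11,14,15): XOR of data positions = 0⊕0⊕1⊕0⊕1⊕1⊕1 = 0
p4 (pos 4,5,6,7,12,13,14,15): XOR of data positions = 0⊕0⊕1⊕0⊕1⊕1⊕1 = 0
p8 (pos 8,9,10,11,12,13,14,15): XOR of data positions = 1⊕0⊕1⊕0⊕1⊕1⊕1 = 1
Codeword: 100000111010111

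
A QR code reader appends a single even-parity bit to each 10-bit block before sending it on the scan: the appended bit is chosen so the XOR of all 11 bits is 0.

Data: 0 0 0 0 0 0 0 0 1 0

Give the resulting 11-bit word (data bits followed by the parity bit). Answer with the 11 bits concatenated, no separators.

XOR of the 10 data bits: 0⊕0⊕0⊕0⊕0⊕0⊕0⊕0⊕1⊕0 = 1
Parity bit = 1 (so all 11 bits XOR to 0).

00000000101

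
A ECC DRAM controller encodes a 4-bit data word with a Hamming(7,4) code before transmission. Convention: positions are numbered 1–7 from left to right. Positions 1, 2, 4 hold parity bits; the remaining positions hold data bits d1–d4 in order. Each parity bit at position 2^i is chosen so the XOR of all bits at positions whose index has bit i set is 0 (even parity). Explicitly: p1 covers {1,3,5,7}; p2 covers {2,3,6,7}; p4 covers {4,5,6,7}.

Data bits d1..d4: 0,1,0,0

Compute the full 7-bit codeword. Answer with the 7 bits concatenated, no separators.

Place data at non-parity positions: p1 p2 0 p4 1 0 0
p1 (pos 1,3,5,7): XOR of data positions = 0⊕1⊕0 = 1
p2 (pos 2,3,6,7): XOR of data positions = 0⊕0⊕0 = 0
p4 (pos 4,5,6,7): XOR of data positions = 1⊕0⊕0 = 1
Codeword: 1001100

1001100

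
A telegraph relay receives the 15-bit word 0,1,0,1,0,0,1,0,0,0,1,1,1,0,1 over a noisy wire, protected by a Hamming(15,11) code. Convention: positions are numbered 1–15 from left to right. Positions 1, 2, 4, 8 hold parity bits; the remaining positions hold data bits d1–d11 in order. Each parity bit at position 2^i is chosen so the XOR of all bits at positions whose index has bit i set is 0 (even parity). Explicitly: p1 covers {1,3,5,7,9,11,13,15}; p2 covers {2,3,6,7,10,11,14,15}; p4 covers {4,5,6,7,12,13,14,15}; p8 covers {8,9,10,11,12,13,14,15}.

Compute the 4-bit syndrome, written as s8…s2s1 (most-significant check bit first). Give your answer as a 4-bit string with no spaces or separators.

s1 (pos 1,3,5,7,9,11,13,15): 0⊕0⊕0⊕1⊕0⊕1⊕1⊕1 = 0
s2 (pos 2,3,6,7,10,11,14,15): 1⊕0⊕0⊕1⊕0⊕1⊕0⊕1 = 0
s4 (pos 4,5,6,7,12,13,14,15): 1⊕0⊕0⊕1⊕1⊕1⊕0⊕1 = 1
s8 (pos 8,9,10,11,12,13,14,15): 0⊕0⊕0⊕1⊕1⊕1⊕0⊕1 = 0
Syndrome s8…s1 = 0100 → error at position 4.

0100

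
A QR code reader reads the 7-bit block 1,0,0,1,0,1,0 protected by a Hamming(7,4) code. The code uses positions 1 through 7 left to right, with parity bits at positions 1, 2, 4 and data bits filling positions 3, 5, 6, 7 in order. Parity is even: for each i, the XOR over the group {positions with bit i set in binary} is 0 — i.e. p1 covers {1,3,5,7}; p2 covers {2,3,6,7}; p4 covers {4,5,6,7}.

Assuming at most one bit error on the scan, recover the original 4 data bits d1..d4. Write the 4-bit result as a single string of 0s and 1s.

s1 (pos 1,3,5,7): 1⊕0⊕0⊕0 = 1
s2 (pos 2,3,6,7): 0⊕0⊕1⊕0 = 1
s4 (pos 4,5,6,7): 1⊕0⊕1⊕0 = 0
Syndrome s4…s1 = 011 → error at position 3.
Flip position 3: 1001010 → 1011010
Read data bits from positions 3,5,6,7: 1010

1010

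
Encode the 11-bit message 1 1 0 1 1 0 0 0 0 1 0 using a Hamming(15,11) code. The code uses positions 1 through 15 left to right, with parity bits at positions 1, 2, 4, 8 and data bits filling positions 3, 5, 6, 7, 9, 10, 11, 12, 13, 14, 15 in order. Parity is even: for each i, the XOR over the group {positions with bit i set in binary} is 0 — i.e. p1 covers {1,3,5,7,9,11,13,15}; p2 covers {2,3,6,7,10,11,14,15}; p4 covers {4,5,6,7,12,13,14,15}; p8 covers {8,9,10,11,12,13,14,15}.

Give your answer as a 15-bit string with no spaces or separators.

Place data at non-parity positions: p1 p2 1 p4 1 0 1 p8 1 0 0 0 0 1 0
p1 (pos 1,3,5,7,9,11,13,15): XOR of data positions = 1⊕1⊕1⊕1⊕0⊕0⊕0 = 0
p2 (pos 2,3,6,7,10,11,14,15): XOR of data positions = 1⊕0⊕1⊕0⊕0⊕1⊕0 = 1
p4 (pos 4,5,6,7,12,13,14,15): XOR of data positions = 1⊕0⊕1⊕0⊕0⊕1⊕0 = 1
p8 (pos 8,9,10,11,12,13,14,15): XOR of data positions = 1⊕0⊕0⊕0⊕0⊕1⊕0 = 0
Codeword: 011110101000010

011110101000010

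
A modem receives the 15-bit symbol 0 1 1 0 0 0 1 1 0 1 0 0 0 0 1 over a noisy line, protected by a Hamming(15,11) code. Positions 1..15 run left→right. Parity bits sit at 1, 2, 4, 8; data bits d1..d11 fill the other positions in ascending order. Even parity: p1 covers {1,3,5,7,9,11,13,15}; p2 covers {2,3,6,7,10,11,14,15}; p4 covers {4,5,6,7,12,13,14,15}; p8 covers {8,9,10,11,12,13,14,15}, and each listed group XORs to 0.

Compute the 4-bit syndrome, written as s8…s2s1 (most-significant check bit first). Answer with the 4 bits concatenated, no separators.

s1 (pos 1,3,5,7,9,11,13,15): 0⊕1⊕0⊕1⊕0⊕0⊕0⊕1 = 1
s2 (pos 2,3,6,7,10,11,14,15): 1⊕1⊕0⊕1⊕1⊕0⊕0⊕1 = 1
s4 (pos 4,5,6,7,12,13,14,15): 0⊕0⊕0⊕1⊕0⊕0⊕0⊕1 = 0
s8 (pos 8,9,10,11,12,13,14,15): 1⊕0⊕1⊕0⊕0⊕0⊕0⊕1 = 1
Syndrome s8…s1 = 1011 → error at position 11.

1011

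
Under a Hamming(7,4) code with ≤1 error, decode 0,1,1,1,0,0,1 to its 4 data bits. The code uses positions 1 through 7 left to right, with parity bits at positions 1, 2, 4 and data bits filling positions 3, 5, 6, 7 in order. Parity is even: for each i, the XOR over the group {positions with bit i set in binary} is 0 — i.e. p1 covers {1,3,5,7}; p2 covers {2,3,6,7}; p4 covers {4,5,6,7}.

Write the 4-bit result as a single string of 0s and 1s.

1001

s1 (pos 1,3,5,7): 0⊕1⊕0⊕1 = 0
s2 (pos 2,3,6,7): 1⊕1⊕0⊕1 = 1
s4 (pos 4,5,6,7): 1⊕0⊕0⊕1 = 0
Syndrome s4…s1 = 010 → error at position 2.
Flip position 2: 0111001 → 0011001
Read data bits from positions 3,5,6,7: 1001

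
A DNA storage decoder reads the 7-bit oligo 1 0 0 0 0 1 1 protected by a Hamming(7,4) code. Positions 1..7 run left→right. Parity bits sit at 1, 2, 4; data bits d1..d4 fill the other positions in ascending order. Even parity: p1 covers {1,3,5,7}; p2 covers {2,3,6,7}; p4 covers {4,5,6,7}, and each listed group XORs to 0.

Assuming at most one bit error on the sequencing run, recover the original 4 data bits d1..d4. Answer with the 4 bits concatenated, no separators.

s1 (pos 1,3,5,7): 1⊕0⊕0⊕1 = 0
s2 (pos 2,3,6,7): 0⊕0⊕1⊕1 = 0
s4 (pos 4,5,6,7): 0⊕0⊕1⊕1 = 0
Syndrome s4…s1 = 000 → no error.
Read data bits from positions 3,5,6,7: 0011

0011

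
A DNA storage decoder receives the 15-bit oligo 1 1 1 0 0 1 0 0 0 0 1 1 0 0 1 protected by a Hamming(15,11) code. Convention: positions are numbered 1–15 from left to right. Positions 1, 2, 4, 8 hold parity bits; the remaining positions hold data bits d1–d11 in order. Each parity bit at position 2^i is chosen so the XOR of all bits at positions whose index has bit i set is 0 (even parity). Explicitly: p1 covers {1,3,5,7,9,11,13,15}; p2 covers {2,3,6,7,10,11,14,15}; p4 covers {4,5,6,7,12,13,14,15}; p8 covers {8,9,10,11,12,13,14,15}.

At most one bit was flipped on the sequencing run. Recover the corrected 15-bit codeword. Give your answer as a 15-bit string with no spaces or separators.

111001000011011

s1 (pos 1,3,5,7,9,11,13,15): 1⊕1⊕0⊕0⊕0⊕1⊕0⊕1 = 0
s2 (pos 2,3,6,7,10,11,14,15): 1⊕1⊕1⊕0⊕0⊕1⊕0⊕1 = 1
s4 (pos 4,5,6,7,12,13,14,15): 0⊕0⊕1⊕0⊕1⊕0⊕0⊕1 = 1
s8 (pos 8,9,10,11,12,13,14,15): 0⊕0⊕0⊕1⊕1⊕0⊕0⊕1 = 1
Syndrome s8…s1 = 1110 → error at position 14.
Flip position 14: 111001000011001 → 111001000011011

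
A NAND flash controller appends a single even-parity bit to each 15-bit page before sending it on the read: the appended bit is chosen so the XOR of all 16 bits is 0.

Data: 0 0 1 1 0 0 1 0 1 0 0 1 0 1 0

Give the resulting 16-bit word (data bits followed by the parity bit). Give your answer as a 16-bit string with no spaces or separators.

0011001010010100

XOR of the 15 data bits: 0⊕0⊕1⊕1⊕0⊕0⊕1⊕0⊕1⊕0⊕0⊕1⊕0⊕1⊕0 = 0
Parity bit = 0 (so all 16 bits XOR to 0).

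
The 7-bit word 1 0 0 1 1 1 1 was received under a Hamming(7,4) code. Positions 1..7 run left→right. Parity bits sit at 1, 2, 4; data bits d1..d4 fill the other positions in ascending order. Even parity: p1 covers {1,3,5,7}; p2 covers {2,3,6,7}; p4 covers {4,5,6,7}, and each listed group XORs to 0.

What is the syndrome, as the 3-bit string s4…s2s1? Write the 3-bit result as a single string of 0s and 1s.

001

s1 (pos 1,3,5,7): 1⊕0⊕1⊕1 = 1
s2 (pos 2,3,6,7): 0⊕0⊕1⊕1 = 0
s4 (pos 4,5,6,7): 1⊕1⊕1⊕1 = 0
Syndrome s4…s1 = 001 → error at position 1.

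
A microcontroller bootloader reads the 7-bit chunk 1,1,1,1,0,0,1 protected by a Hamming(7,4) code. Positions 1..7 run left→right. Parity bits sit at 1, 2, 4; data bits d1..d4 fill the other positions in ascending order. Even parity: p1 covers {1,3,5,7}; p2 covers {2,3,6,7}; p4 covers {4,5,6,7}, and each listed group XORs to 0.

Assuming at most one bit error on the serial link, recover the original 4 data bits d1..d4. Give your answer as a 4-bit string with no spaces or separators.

0001

s1 (pos 1,3,5,7): 1⊕1⊕0⊕1 = 1
s2 (pos 2,3,6,7): 1⊕1⊕0⊕1 = 1
s4 (pos 4,5,6,7): 1⊕0⊕0⊕1 = 0
Syndrome s4…s1 = 011 → error at position 3.
Flip position 3: 1111001 → 1101001
Read data bits from positions 3,5,6,7: 0001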